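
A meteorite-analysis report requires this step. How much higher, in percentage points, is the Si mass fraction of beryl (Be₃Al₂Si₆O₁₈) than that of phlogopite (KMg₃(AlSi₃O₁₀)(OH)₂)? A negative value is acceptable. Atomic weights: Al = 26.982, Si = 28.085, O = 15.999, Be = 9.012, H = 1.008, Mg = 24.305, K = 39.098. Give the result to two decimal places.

Si in Be₃Al₂Si₆O₁₈: molar mass 537.492 g/mol; 6×28.085 = 168.510 g → 31.35 wt%.
Si in KMg₃(AlSi₃O₁₀)(OH)₂: molar mass 417.254 g/mol; 3×28.085 = 84.255 g → 20.19 wt%.
Difference = 31.35 − 20.19 = 11.16 percentage points.

11.16 percentage points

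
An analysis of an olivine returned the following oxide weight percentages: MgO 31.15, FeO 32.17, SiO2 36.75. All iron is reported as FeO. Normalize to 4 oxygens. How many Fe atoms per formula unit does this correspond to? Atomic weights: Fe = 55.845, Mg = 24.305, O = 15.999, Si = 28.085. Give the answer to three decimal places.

0.733 Fe apfu

MgO (M=40.304): mol = 0.77288; Mg = 0.77288, O = 0.77288.
FeO (M=71.844): mol = 0.44778; Fe = 0.44778, O = 0.44778.
SiO2 (M=60.083): mol = 0.61165; Si = 0.61165, O = 1.22330.
ΣO = 2.44396; factor = 4/ΣO = 1.63669.
Fe apfu = 0.44778 × 1.63669 = 0.733.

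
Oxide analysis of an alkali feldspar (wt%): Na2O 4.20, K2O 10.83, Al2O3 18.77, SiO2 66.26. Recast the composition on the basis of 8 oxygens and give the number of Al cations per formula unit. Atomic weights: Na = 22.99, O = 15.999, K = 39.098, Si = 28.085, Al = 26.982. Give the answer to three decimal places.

1.002 Al apfu

Na2O (M=61.979): mol = 0.06776; Na = 0.13552, O = 0.06776.
K2O (M=94.195): mol = 0.11497; K = 0.22994, O = 0.11497.
Al2O3 (M=101.961): mol = 0.18409; Al = 0.36818, O = 0.55227.
SiO2 (M=60.083): mol = 1.10281; Si = 1.10281, O = 2.20562.
ΣO = 2.94062; factor = 8/ΣO = 2.72051.
Al apfu = 0.36818 × 2.72051 = 1.002.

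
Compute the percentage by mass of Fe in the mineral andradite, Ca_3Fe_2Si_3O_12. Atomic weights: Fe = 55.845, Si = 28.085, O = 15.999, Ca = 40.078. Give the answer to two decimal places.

21.98 mass %

Formula mass = 3*40.078 + 2*55.845 + 3*28.085 + 12*15.999 = 508.167 g/mol, of which 111.690 g is Fe.
So Fe makes up 111.690/508.167 = 0.2198 of the mass, i.e. 21.98%.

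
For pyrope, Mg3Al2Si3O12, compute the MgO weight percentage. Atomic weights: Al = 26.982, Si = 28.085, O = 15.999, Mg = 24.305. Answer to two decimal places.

M(Mg3Al2Si3O12) = 403.122 g/mol; M(MgO) = 40.304 g/mol.
Moles MgO per formula unit = 3 Mg ÷ 1 = 3.0000.
MgO fraction = (3.0000 × 40.304) / 403.122 = 120.912/403.122 = 0.2999.

29.99 wt%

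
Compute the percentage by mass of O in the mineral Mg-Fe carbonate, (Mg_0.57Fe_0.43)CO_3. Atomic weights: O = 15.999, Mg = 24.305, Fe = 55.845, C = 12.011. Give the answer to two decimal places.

49.04 wt%

M((Mg_0.57Fe_0.43)CO_3) = 97.875 g/mol.
O contributes 3 × 15.999 = 47.997 g per mole.
47.997/97.875 = 0.4904 → 49.04%.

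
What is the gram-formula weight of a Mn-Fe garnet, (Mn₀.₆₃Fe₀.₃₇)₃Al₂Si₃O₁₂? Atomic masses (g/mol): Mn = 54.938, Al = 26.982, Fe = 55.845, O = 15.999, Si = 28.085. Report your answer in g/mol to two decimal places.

M = 1.89*54.938 + 1.11*55.845 + 2*26.982 + 3*28.085 + 12*15.999

496.03 g/mol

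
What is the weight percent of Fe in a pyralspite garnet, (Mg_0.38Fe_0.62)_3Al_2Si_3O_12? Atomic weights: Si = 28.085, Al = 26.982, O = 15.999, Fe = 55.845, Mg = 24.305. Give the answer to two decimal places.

22.49 wt%

M((Mg_0.38Fe_0.62)_3Al_2Si_3O_12) = 461.786 g/mol.
Fe contributes 1.86 × 55.845 = 103.872 g per mole.
103.872/461.786 = 0.2249 → 22.49%.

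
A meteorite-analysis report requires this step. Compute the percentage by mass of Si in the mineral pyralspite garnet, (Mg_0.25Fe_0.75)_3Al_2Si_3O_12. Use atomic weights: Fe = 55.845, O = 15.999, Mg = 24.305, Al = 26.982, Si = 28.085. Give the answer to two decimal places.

17.77 wt%

Formula mass = 0.75*24.305 + 2.25*55.845 + 2*26.982 + 3*28.085 + 12*15.999 = 474.087 g/mol, of which 84.255 g is Si.
So Si makes up 84.255/474.087 = 0.1777 of the mass, i.e. 17.77%.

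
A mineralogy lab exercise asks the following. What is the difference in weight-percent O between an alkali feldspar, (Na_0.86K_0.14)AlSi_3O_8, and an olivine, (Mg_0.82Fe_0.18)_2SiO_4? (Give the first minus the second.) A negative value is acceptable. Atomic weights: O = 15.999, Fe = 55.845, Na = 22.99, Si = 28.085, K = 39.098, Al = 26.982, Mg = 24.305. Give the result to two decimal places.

M((Na_0.86K_0.14)AlSi_3O_8) = 264.474 g/mol, so wt% O = 127.992/264.474 × 100 = 48.39%.
M((Mg_0.82Fe_0.18)_2SiO_4) = 152.045 g/mol, so wt% O = 63.996/152.045 × 100 = 42.09%.
48.39 − 42.09 = 6.30 pp.

6.30 percentage points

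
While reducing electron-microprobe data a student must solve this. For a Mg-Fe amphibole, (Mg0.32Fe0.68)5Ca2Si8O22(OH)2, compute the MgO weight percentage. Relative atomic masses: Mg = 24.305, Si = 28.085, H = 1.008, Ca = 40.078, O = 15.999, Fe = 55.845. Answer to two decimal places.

M((Mg0.32Fe0.68)5Ca2Si8O22(OH)2) = 919.589 g/mol; M(MgO) = 40.304 g/mol.
Moles MgO per formula unit = 1.60 Mg ÷ 1 = 1.6000.
MgO fraction = (1.6000 × 40.304) / 919.589 = 64.486/919.589 = 0.0701.

7.01 wt%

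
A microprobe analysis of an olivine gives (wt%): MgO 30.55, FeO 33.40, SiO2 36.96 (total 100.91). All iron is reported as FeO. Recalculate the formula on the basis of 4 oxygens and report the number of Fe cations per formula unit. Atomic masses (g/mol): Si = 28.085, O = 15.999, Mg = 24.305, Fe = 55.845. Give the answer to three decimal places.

30.55 wt% MgO ÷ 40.304 g/mol = 0.75799 mol, giving 0.75799 Mg and 0.75799 O.
33.40 wt% FeO ÷ 71.844 g/mol = 0.46490 mol, giving 0.46490 Fe and 0.46490 O.
36.96 wt% SiO2 ÷ 60.083 g/mol = 0.61515 mol, giving 0.61515 Si and 1.23030 O.
Oxygen sums to 2.45319; scaling by 4/2.45319 = 1.63053 puts the formula on 4 O.
Fe: 0.46490 × 1.63053 = 0.758 atoms per formula unit.

0.758 Fe apfu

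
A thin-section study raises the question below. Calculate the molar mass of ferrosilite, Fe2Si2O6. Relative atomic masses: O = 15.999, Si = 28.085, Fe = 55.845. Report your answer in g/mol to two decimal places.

263.85 g/mol

M = 2*55.845 + 2*28.085 + 6*15.999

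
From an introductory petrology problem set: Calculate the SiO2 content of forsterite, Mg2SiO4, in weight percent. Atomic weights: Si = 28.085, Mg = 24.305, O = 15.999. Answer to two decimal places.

42.71 wt%

Molar mass of Mg2SiO4 = 2×24.305 + 1×28.085 + 4×15.999 = 140.691 g/mol.
Each formula unit contains 1 Si, equivalent to 1/1 = 1.0000 mol SiO2.
M(SiO2) = 1×28.085 + 2×15.999 = 60.083 g/mol.
Mass of SiO2 per formula unit = 1.0000 × 60.083 = 60.083 g.
SiO2 wt% = 60.083 / 140.691 × 100 = 42.71%.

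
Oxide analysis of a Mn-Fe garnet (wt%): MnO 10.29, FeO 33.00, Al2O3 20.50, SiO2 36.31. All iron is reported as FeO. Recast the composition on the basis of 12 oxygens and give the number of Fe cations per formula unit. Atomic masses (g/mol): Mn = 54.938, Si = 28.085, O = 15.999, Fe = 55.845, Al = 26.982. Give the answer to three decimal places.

2.281 Fe apfu

10.29 wt% MnO ÷ 70.937 g/mol = 0.14506 mol, giving 0.14506 Mn and 0.14506 O.
33.00 wt% FeO ÷ 71.844 g/mol = 0.45933 mol, giving 0.45933 Fe and 0.45933 O.
20.50 wt% Al2O3 ÷ 101.961 g/mol = 0.20106 mol, giving 0.40212 Al and 0.60318 O.
36.31 wt% SiO2 ÷ 60.083 g/mol = 0.60433 mol, giving 0.60433 Si and 1.20866 O.
Oxygen sums to 2.41623; scaling by 12/2.41623 = 4.96641 puts the formula on 12 O.
Fe: 0.45933 × 4.96641 = 2.281 atoms per formula unit.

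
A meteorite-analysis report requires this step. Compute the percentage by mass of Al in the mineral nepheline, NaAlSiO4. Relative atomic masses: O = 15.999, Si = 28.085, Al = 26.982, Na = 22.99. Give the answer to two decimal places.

Formula mass = 1×22.99 + 1×26.982 + 1×28.085 + 4×15.999 = 142.053 g/mol, of which 26.982 g is Al.
So Al makes up 26.982/142.053 = 0.1899 of the mass, i.e. 18.99%.

18.99 weight percent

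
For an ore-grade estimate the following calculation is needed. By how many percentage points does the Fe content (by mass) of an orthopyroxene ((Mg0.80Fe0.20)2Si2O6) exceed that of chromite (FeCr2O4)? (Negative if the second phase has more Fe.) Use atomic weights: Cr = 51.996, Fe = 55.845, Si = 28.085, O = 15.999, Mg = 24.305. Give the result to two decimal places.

Fe in (Mg0.80Fe0.20)2Si2O6: molar mass 213.390 g/mol; 0.40×55.845 = 22.338 g → 10.47 wt%.
Fe in FeCr2O4: molar mass 223.833 g/mol; 1×55.845 = 55.845 g → 24.95 wt%.
Difference = 10.47 − 24.95 = -14.48 percentage points.

-14.48 percentage points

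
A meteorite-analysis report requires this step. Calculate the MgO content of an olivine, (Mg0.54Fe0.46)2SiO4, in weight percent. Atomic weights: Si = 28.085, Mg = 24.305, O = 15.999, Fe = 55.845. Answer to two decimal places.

25.65 wt%

Formula mass = 169.708 g/mol.
1.08 Mg → 1.0800 mol MgO per formula unit; M(MgO) = 40.304, so MgO mass = 43.528 g.
43.528/169.708 × 100 = 25.65 wt%.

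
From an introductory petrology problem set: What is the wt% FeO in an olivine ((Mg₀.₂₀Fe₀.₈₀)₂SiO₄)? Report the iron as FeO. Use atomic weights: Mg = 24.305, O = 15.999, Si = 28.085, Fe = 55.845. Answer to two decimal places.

60.13 wt%

Formula mass = 191.155 g/mol.
1.60 Fe → 1.6000 mol FeO per formula unit; M(FeO) = 71.844, so FeO mass = 114.950 g.
114.950/191.155 × 100 = 60.13 wt%.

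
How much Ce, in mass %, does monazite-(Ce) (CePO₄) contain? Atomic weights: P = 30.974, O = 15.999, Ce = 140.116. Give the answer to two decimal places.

M(CePO₄) = 235.086 g/mol.
Ce contributes 1 × 140.116 = 140.116 g per mole.
140.116/235.086 = 0.5960 → 59.60%.

59.60 mass %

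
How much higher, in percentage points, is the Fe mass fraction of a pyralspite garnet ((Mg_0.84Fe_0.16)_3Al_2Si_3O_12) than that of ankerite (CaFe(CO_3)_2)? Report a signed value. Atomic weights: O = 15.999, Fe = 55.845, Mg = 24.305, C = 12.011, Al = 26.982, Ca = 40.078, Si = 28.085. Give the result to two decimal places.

-19.45 percentage points

Fe in (Mg_0.84Fe_0.16)_3Al_2Si_3O_12: molar mass 418.261 g/mol; 0.48×55.845 = 26.806 g → 6.41 wt%.
Fe in CaFe(CO_3)_2: molar mass 215.939 g/mol; 1×55.845 = 55.845 g → 25.86 wt%.
Difference = 6.41 − 25.86 = -19.45 percentage points.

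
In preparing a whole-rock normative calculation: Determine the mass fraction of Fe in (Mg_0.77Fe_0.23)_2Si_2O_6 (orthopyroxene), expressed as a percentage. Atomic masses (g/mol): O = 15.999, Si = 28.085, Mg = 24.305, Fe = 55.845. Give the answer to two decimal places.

Molar mass of (Mg_0.77Fe_0.23)_2Si_2O_6: 1.54×24.305 + 0.46×55.845 + 2×28.085 + 6×15.999 = 215.282 g/mol.
Mass of Fe per formula unit: 0.46 × 55.845 = 25.689 g.
Weight fraction Fe = 25.689 / 215.282 = 0.1193.

11.93 wt%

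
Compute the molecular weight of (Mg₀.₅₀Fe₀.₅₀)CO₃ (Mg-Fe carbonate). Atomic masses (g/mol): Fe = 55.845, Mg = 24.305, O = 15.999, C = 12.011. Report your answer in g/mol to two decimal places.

Mg: 0.50 × 24.305 = 12.1525
Fe: 0.50 × 55.845 = 27.9225
C: 1 × 12.011 = 12.0110
O: 3 × 15.999 = 47.9970
Summing the contributions gives the formula mass.

100.08 g/mol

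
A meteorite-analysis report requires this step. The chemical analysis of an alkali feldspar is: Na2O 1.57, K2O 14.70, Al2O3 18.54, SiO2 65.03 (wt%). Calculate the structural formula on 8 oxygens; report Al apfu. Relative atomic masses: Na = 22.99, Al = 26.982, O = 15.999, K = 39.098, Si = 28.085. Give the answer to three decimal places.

Na2O (M=61.979): mol = 0.02533; Na = 0.05066, O = 0.02533.
K2O (M=94.195): mol = 0.15606; K = 0.31212, O = 0.15606.
Al2O3 (M=101.961): mol = 0.18183; Al = 0.36366, O = 0.54549.
SiO2 (M=60.083): mol = 1.08234; Si = 1.08234, O = 2.16468.
ΣO = 2.89156; factor = 8/ΣO = 2.76667.
Al apfu = 0.36366 × 2.76667 = 1.006.

1.006 Al apfu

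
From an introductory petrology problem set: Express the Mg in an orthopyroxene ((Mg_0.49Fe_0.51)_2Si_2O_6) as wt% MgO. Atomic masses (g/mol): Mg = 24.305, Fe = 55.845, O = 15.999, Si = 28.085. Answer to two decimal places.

16.96 wt%

M((Mg_0.49Fe_0.51)_2Si_2O_6) = 232.945 g/mol; M(MgO) = 40.304 g/mol.
Moles MgO per formula unit = 0.98 Mg ÷ 1 = 0.9800.
MgO fraction = (0.9800 × 40.304) / 232.945 = 39.498/232.945 = 0.1696.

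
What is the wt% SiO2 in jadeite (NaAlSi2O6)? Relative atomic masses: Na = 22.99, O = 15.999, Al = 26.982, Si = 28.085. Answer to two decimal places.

59.45 wt%

Molar mass of NaAlSi2O6 = 1*22.99 + 1*26.982 + 2*28.085 + 6*15.999 = 202.136 g/mol.
Each formula unit contains 2 Si, equivalent to 2/1 = 2.0000 mol SiO2.
M(SiO2) = 1×28.085 + 2×15.999 = 60.083 g/mol.
Mass of SiO2 per formula unit = 2.0000 × 60.083 = 120.166 g.
SiO2 wt% = 120.166 / 202.136 × 100 = 59.45%.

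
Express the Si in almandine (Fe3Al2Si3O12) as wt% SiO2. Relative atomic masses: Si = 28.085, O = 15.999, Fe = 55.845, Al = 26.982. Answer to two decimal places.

36.21 wt%

M(Fe3Al2Si3O12) = 497.742 g/mol; M(SiO2) = 60.083 g/mol.
Moles SiO2 per formula unit = 3 Si ÷ 1 = 3.0000.
SiO2 fraction = (3.0000 × 60.083) / 497.742 = 180.249/497.742 = 0.3621.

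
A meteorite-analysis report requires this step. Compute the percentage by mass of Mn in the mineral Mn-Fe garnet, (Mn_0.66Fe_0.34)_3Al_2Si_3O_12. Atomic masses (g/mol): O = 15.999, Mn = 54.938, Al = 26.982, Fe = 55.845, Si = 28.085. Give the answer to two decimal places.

M((Mn_0.66Fe_0.34)_3Al_2Si_3O_12) = 495.946 g/mol.
Mn contributes 1.98 × 54.938 = 108.777 g per mole.
108.777/495.946 = 0.2193 → 21.93%.

21.93 wt%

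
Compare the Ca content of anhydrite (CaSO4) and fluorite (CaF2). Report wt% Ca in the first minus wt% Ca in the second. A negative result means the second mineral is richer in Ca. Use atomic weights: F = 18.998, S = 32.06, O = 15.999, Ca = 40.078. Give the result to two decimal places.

-21.89 percentage points

M(CaSO4) = 136.134 g/mol, so wt% Ca = 40.078/136.134 × 100 = 29.44%.
M(CaF2) = 78.074 g/mol, so wt% Ca = 40.078/78.074 × 100 = 51.33%.
29.44 − 51.33 = -21.89 pp.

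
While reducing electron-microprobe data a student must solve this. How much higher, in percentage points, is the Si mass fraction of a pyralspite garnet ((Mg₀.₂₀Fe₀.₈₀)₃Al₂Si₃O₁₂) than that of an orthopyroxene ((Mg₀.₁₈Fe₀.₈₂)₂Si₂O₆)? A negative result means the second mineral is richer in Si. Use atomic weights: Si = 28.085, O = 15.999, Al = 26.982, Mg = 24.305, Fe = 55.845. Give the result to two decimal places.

First mineral: 84.255 g Si in 478.818 g formula = 17.60 wt% Si.
Second mineral: 56.170 g Si in 252.500 g formula = 22.25 wt% Si.
17.60% − 22.25% gives a difference of -4.65 percentage points.

-4.65 percentage points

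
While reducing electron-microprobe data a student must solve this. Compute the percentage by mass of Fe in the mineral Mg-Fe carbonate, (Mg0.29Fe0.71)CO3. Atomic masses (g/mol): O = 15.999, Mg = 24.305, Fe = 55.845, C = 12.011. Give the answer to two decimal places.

M((Mg0.29Fe0.71)CO3) = 106.706 g/mol.
Fe contributes 0.71 × 55.845 = 39.650 g per mole.
39.650/106.706 = 0.3716 → 37.16%.

37.16 mass %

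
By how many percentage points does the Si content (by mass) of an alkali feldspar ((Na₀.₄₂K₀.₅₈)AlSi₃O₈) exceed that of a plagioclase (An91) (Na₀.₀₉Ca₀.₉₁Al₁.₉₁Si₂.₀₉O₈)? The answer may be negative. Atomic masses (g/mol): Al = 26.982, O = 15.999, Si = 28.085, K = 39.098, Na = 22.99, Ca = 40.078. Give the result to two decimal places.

9.82 percentage points

Si in (Na₀.₄₂K₀.₅₈)AlSi₃O₈: molar mass 271.562 g/mol; 3×28.085 = 84.255 g → 31.03 wt%.
Si in Na₀.₀₉Ca₀.₉₁Al₁.₉₁Si₂.₀₉O₈: molar mass 276.765 g/mol; 2.09×28.085 = 58.698 g → 21.21 wt%.
Difference = 31.03 − 21.21 = 9.82 percentage points.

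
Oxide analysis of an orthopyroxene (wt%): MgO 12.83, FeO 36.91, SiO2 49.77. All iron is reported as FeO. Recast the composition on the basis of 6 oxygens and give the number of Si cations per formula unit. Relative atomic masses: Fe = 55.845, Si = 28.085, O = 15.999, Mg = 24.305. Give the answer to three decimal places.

MgO: 12.83/40.304 = 0.31833 mol → 0.31833 mol Mg, 0.31833 mol O.
FeO: 36.91/71.844 = 0.51375 mol → 0.51375 mol Fe, 0.51375 mol O.
SiO2: 49.77/60.083 = 0.82835 mol → 0.82835 mol Si, 1.65670 mol O.
Total oxygen = 2.48878 mol. Normalization factor = 6/2.48878 = 2.41082.
Si per 6 O = 0.82835 × 2.41082 = 1.997.

1.997 Si apfu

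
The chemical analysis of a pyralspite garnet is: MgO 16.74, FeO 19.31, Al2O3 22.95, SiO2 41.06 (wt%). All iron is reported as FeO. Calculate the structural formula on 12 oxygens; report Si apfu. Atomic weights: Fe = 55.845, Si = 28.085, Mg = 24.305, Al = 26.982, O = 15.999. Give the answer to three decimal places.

3.008 Si apfu

MgO (M=40.304): mol = 0.41534; Mg = 0.41534, O = 0.41534.
FeO (M=71.844): mol = 0.26878; Fe = 0.26878, O = 0.26878.
Al2O3 (M=101.961): mol = 0.22509; Al = 0.45018, O = 0.67527.
SiO2 (M=60.083): mol = 0.68339; Si = 0.68339, O = 1.36678.
ΣO = 2.72617; factor = 12/ΣO = 4.40178.
Si apfu = 0.68339 × 4.40178 = 3.008.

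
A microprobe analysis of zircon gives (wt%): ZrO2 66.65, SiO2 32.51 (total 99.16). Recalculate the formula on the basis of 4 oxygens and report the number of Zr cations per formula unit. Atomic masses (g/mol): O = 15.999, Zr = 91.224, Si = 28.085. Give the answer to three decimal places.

66.65 wt% ZrO2 ÷ 123.222 g/mol = 0.54089 mol, giving 0.54089 Zr and 1.08178 O.
32.51 wt% SiO2 ÷ 60.083 g/mol = 0.54108 mol, giving 0.54108 Si and 1.08216 O.
Oxygen sums to 2.16394; scaling by 4/2.16394 = 1.84848 puts the formula on 4 O.
Zr: 0.54089 × 1.84848 = 1.000 atoms per formula unit.

1.000 Zr apfu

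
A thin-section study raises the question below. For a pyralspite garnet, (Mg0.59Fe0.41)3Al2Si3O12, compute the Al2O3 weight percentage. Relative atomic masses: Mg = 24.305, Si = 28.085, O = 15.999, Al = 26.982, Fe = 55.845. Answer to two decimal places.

M((Mg0.59Fe0.41)3Al2Si3O12) = 441.916 g/mol; M(Al2O3) = 101.961 g/mol.
Moles Al2O3 per formula unit = 2 Al ÷ 2 = 1.0000.
Al2O3 fraction = (1.0000 × 101.961) / 441.916 = 101.961/441.916 = 0.2307.

23.07 wt%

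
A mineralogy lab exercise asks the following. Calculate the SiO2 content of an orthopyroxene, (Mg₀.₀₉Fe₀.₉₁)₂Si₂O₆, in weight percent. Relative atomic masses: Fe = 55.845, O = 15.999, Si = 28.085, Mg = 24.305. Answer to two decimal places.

Molar mass of (Mg₀.₀₉Fe₀.₉₁)₂Si₂O₆ = 0.18·24.305 + 1.82·55.845 + 2·28.085 + 6·15.999 = 258.177 g/mol.
Each formula unit contains 2 Si, equivalent to 2/1 = 2.0000 mol SiO2.
M(SiO2) = 1×28.085 + 2×15.999 = 60.083 g/mol.
Mass of SiO2 per formula unit = 2.0000 × 60.083 = 120.166 g.
SiO2 wt% = 120.166 / 258.177 × 100 = 46.54%.

46.54 wt%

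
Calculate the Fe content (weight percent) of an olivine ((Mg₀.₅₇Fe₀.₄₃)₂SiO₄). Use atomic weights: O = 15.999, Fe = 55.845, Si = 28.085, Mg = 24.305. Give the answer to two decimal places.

Formula mass = 1.14*24.305 + 0.86*55.845 + 1*28.085 + 4*15.999 = 167.815 g/mol, of which 48.027 g is Fe.
So Fe makes up 48.027/167.815 = 0.2862 of the mass, i.e. 28.62%.

28.62 weight percent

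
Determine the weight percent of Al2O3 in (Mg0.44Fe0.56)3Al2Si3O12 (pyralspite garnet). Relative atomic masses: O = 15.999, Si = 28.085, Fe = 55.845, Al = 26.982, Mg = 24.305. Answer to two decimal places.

Molar mass of (Mg0.44Fe0.56)3Al2Si3O12 = 1.32·24.305 + 1.68·55.845 + 2·26.982 + 3·28.085 + 12·15.999 = 456.109 g/mol.
Each formula unit contains 2 Al, equivalent to 2/2 = 1.0000 mol Al2O3.
M(Al2O3) = 2×26.982 + 3×15.999 = 101.961 g/mol.
Mass of Al2O3 per formula unit = 1.0000 × 101.961 = 101.961 g.
Al2O3 wt% = 101.961 / 456.109 × 100 = 22.35%.

22.35 wt%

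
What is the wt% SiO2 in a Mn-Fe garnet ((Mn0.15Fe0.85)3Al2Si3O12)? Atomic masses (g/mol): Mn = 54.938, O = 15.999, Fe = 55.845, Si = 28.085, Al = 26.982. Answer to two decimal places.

Formula mass = 497.334 g/mol.
3 Si → 3.0000 mol SiO2 per formula unit; M(SiO2) = 60.083, so SiO2 mass = 180.249 g.
180.249/497.334 × 100 = 36.24 wt%.

36.24 wt%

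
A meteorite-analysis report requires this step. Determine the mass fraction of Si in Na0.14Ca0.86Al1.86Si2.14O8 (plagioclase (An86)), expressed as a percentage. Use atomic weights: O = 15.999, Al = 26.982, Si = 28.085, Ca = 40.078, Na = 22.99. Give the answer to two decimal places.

Molar mass of Na0.14Ca0.86Al1.86Si2.14O8: 0.14×22.99 + 0.86×40.078 + 1.86×26.982 + 2.14×28.085 + 8×15.999 = 275.966 g/mol.
Mass of Si per formula unit: 2.14 × 28.085 = 60.102 g.
Weight fraction Si = 60.102 / 275.966 = 0.2178.

21.78 weight percent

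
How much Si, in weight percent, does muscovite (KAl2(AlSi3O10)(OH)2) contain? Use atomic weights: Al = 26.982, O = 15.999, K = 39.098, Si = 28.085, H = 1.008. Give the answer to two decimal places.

21.15 weight percent

Molar mass of KAl2(AlSi3O10)(OH)2: 1·39.098 + 3·26.982 + 3·28.085 + 12·15.999 + 2·1.008 = 398.303 g/mol.
Mass of Si per formula unit: 3 × 28.085 = 84.255 g.
Weight fraction Si = 84.255 / 398.303 = 0.2115.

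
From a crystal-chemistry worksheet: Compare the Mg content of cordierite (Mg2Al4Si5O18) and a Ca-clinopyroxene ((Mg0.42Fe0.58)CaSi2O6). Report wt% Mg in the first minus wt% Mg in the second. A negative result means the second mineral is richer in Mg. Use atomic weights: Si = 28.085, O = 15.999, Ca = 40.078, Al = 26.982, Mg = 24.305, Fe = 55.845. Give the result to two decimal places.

3.96 percentage points

First mineral: 48.610 g Mg in 584.945 g formula = 8.31 wt% Mg.
Second mineral: 10.208 g Mg in 234.840 g formula = 4.35 wt% Mg.
8.31% − 4.35% gives a difference of 3.96 percentage points.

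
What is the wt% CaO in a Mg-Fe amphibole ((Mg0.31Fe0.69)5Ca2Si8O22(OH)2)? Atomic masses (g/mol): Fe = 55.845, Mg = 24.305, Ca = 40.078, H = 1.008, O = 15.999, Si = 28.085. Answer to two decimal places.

12.18 wt%

Formula mass = 921.166 g/mol.
2 Ca → 2.0000 mol CaO per formula unit; M(CaO) = 56.077, so CaO mass = 112.154 g.
112.154/921.166 × 100 = 12.18 wt%.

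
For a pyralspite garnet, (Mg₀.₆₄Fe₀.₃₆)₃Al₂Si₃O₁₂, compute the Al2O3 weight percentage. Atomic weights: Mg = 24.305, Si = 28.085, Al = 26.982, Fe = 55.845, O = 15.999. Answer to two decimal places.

Molar mass of (Mg₀.₆₄Fe₀.₃₆)₃Al₂Si₃O₁₂ = 1.92·24.305 + 1.08·55.845 + 2·26.982 + 3·28.085 + 12·15.999 = 437.185 g/mol.
Each formula unit contains 2 Al, equivalent to 2/2 = 1.0000 mol Al2O3.
M(Al2O3) = 2×26.982 + 3×15.999 = 101.961 g/mol.
Mass of Al2O3 per formula unit = 1.0000 × 101.961 = 101.961 g.
Al2O3 wt% = 101.961 / 437.185 × 100 = 23.32%.

23.32 wt%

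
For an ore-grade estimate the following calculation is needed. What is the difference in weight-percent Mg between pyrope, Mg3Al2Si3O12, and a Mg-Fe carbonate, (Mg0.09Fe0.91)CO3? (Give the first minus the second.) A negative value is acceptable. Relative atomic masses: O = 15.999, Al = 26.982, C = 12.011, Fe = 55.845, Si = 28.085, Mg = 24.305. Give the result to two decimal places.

16.15 percentage points

Mg in Mg3Al2Si3O12: molar mass 403.122 g/mol; 3×24.305 = 72.915 g → 18.09 wt%.
Mg in (Mg0.09Fe0.91)CO3: molar mass 113.014 g/mol; 0.09×24.305 = 2.187 g → 1.94 wt%.
Difference = 18.09 − 1.94 = 16.15 percentage points.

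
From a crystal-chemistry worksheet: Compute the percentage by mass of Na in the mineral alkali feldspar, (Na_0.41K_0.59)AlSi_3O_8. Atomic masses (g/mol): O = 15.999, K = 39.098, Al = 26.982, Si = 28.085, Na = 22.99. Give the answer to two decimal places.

Molar mass of (Na_0.41K_0.59)AlSi_3O_8: 0.41×22.99 + 0.59×39.098 + 1×26.982 + 3×28.085 + 8×15.999 = 271.723 g/mol.
Mass of Na per formula unit: 0.41 × 22.99 = 9.426 g.
Weight fraction Na = 9.426 / 271.723 = 0.0347.

3.47 mass %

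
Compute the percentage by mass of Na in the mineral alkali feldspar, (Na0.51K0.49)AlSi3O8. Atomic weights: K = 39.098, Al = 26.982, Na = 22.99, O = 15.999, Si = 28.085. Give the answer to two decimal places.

4.34 wt%

Molar mass of (Na0.51K0.49)AlSi3O8: 0.51*22.99 + 0.49*39.098 + 1*26.982 + 3*28.085 + 8*15.999 = 270.112 g/mol.
Mass of Na per formula unit: 0.51 × 22.99 = 11.725 g.
Weight fraction Na = 11.725 / 270.112 = 0.0434.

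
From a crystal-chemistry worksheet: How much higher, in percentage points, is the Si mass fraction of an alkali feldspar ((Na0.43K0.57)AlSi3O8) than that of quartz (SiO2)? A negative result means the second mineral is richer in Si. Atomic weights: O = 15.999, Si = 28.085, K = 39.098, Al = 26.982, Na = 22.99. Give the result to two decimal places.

M((Na0.43K0.57)AlSi3O8) = 271.401 g/mol, so wt% Si = 84.255/271.401 × 100 = 31.04%.
M(SiO2) = 60.083 g/mol, so wt% Si = 28.085/60.083 × 100 = 46.74%.
31.04 − 46.74 = -15.70 pp.

-15.70 percentage points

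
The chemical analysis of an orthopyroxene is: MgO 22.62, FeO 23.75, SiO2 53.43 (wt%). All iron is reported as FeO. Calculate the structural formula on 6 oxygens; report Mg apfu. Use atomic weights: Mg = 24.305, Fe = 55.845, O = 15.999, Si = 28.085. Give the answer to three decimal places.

MgO (M=40.304): mol = 0.56123; Mg = 0.56123, O = 0.56123.
FeO (M=71.844): mol = 0.33058; Fe = 0.33058, O = 0.33058.
SiO2 (M=60.083): mol = 0.88927; Si = 0.88927, O = 1.77854.
ΣO = 2.67035; factor = 6/ΣO = 2.24690.
Mg apfu = 0.56123 × 2.24690 = 1.261.

1.261 Mg apfu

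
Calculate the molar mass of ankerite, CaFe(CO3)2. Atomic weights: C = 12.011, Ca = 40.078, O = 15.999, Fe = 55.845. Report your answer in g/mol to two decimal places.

215.94 g/mol

Ca: 1 × 40.078 = 40.0780
Fe: 1 × 55.845 = 55.8450
C: 2 × 12.011 = 24.0220
O: 6 × 15.999 = 95.9940
Summing the contributions gives the formula mass.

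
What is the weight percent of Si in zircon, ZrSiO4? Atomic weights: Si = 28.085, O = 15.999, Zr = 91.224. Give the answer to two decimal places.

15.32 wt%

M(ZrSiO4) = 183.305 g/mol.
Si contributes 1 × 28.085 = 28.085 g per mole.
28.085/183.305 = 0.1532 → 15.32%.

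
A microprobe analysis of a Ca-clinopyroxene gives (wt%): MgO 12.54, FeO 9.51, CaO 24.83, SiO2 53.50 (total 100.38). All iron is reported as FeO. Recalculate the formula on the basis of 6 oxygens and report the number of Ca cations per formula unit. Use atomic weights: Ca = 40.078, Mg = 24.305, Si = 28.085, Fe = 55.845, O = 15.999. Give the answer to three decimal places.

MgO: 12.54/40.304 = 0.31114 mol → 0.31114 mol Mg, 0.31114 mol O.
FeO: 9.51/71.844 = 0.13237 mol → 0.13237 mol Fe, 0.13237 mol O.
CaO: 24.83/56.077 = 0.44278 mol → 0.44278 mol Ca, 0.44278 mol O.
SiO2: 53.50/60.083 = 0.89043 mol → 0.89043 mol Si, 1.78086 mol O.
Total oxygen = 2.66715 mol. Normalization factor = 6/2.66715 = 2.24959.
Ca per 6 O = 0.44278 × 2.24959 = 0.996.

0.996 Ca apfu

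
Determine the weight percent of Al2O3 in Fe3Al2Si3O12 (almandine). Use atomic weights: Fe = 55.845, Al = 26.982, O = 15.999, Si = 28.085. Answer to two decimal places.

20.48 wt%

Molar mass of Fe3Al2Si3O12 = 3×55.845 + 2×26.982 + 3×28.085 + 12×15.999 = 497.742 g/mol.
Each formula unit contains 2 Al, equivalent to 2/2 = 1.0000 mol Al2O3.
M(Al2O3) = 2×26.982 + 3×15.999 = 101.961 g/mol.
Mass of Al2O3 per formula unit = 1.0000 × 101.961 = 101.961 g.
Al2O3 wt% = 101.961 / 497.742 × 100 = 20.48%.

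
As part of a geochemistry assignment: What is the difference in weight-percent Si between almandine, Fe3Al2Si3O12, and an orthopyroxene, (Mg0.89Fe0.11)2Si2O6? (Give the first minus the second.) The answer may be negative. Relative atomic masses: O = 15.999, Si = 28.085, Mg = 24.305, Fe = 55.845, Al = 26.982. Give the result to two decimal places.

Si in Fe3Al2Si3O12: molar mass 497.742 g/mol; 3×28.085 = 84.255 g → 16.93 wt%.
Si in (Mg0.89Fe0.11)2Si2O6: molar mass 207.713 g/mol; 2×28.085 = 56.170 g → 27.04 wt%.
Difference = 16.93 − 27.04 = -10.11 percentage points.

-10.11 percentage points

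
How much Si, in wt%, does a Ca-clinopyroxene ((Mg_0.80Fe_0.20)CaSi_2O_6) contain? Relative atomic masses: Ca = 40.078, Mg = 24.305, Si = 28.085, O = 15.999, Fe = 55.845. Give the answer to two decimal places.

Molar mass of (Mg_0.80Fe_0.20)CaSi_2O_6: 0.80*24.305 + 0.20*55.845 + 1*40.078 + 2*28.085 + 6*15.999 = 222.855 g/mol.
Mass of Si per formula unit: 2 × 28.085 = 56.170 g.
Weight fraction Si = 56.170 / 222.855 = 0.2520.

25.20 wt%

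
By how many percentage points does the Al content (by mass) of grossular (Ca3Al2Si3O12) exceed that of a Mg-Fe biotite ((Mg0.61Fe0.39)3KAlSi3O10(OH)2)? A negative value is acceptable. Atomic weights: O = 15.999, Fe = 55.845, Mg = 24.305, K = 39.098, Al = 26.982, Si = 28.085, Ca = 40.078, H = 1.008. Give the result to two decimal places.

6.04 percentage points

Al in Ca3Al2Si3O12: molar mass 450.441 g/mol; 2×26.982 = 53.964 g → 11.98 wt%.
Al in (Mg0.61Fe0.39)3KAlSi3O10(OH)2: molar mass 454.156 g/mol; 1×26.982 = 26.982 g → 5.94 wt%.
Difference = 11.98 − 5.94 = 6.04 percentage points.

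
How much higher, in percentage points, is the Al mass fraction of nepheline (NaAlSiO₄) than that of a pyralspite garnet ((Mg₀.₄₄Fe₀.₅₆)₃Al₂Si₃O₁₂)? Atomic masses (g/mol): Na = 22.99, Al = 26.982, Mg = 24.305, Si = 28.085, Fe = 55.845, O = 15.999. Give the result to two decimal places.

7.16 percentage points

First mineral: 26.982 g Al in 142.053 g formula = 18.99 wt% Al.
Second mineral: 53.964 g Al in 456.109 g formula = 11.83 wt% Al.
18.99% − 11.83% gives a difference of 7.16 percentage points.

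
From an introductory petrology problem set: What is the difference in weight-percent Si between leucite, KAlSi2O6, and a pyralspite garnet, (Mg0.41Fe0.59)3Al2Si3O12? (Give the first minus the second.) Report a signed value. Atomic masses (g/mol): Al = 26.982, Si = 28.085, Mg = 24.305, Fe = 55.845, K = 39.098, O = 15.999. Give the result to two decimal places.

Si in KAlSi2O6: molar mass 218.244 g/mol; 2×28.085 = 56.170 g → 25.74 wt%.
Si in (Mg0.41Fe0.59)3Al2Si3O12: molar mass 458.948 g/mol; 3×28.085 = 84.255 g → 18.36 wt%.
Difference = 25.74 − 18.36 = 7.38 percentage points.

7.38 percentage points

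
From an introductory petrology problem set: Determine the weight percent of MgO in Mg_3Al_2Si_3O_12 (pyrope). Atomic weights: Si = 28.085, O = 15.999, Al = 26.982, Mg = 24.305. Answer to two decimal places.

29.99 wt%

M(Mg_3Al_2Si_3O_12) = 403.122 g/mol; M(MgO) = 40.304 g/mol.
Moles MgO per formula unit = 3 Mg ÷ 1 = 3.0000.
MgO fraction = (3.0000 × 40.304) / 403.122 = 120.912/403.122 = 0.2999.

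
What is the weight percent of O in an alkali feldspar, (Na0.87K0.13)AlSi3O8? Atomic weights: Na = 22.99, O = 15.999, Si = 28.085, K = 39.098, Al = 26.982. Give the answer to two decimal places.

48.42 wt%

Formula mass = 0.87×22.99 + 0.13×39.098 + 1×26.982 + 3×28.085 + 8×15.999 = 264.313 g/mol, of which 127.992 g is O.
So O makes up 127.992/264.313 = 0.4842 of the mass, i.e. 48.42%.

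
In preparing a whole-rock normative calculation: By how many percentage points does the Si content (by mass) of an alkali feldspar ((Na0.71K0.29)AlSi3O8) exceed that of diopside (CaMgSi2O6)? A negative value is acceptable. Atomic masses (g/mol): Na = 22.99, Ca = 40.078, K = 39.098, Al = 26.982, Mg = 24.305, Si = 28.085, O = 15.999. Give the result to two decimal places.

Si in (Na0.71K0.29)AlSi3O8: molar mass 266.890 g/mol; 3×28.085 = 84.255 g → 31.57 wt%.
Si in CaMgSi2O6: molar mass 216.547 g/mol; 2×28.085 = 56.170 g → 25.94 wt%.
Difference = 31.57 − 25.94 = 5.63 percentage points.

5.63 percentage points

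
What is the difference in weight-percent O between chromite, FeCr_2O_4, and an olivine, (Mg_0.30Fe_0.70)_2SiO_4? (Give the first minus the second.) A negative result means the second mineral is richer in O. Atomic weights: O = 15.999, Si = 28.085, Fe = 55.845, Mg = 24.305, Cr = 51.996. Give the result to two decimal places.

First mineral: 63.996 g O in 223.833 g formula = 28.59 wt% O.
Second mineral: 63.996 g O in 184.847 g formula = 34.62 wt% O.
28.59% − 34.62% gives a difference of -6.03 percentage points.

-6.03 percentage points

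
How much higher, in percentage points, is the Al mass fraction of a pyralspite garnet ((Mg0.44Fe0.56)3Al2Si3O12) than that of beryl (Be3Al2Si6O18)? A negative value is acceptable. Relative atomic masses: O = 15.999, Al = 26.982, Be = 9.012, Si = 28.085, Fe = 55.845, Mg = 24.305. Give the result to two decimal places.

1.79 percentage points

M((Mg0.44Fe0.56)3Al2Si3O12) = 456.109 g/mol, so wt% Al = 53.964/456.109 × 100 = 11.83%.
M(Be3Al2Si6O18) = 537.492 g/mol, so wt% Al = 53.964/537.492 × 100 = 10.04%.
11.83 − 10.04 = 1.79 pp.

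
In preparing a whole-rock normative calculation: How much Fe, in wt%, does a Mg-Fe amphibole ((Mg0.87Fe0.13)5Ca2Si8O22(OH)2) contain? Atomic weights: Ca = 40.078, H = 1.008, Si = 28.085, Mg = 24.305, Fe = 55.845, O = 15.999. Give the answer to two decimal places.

Formula mass = 4.35*24.305 + 0.65*55.845 + 2*40.078 + 8*28.085 + 24*15.999 + 2*1.008 = 832.854 g/mol, of which 36.299 g is Fe.
So Fe makes up 36.299/832.854 = 0.0436 of the mass, i.e. 4.36%.

4.36 wt%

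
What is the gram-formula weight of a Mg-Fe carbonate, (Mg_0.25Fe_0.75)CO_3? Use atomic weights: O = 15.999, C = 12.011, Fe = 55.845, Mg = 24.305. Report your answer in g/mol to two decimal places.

The formula mass is the sum 0.25×24.305 + 0.75×55.845 + 1×12.011 + 3×15.999.

107.97 g/mol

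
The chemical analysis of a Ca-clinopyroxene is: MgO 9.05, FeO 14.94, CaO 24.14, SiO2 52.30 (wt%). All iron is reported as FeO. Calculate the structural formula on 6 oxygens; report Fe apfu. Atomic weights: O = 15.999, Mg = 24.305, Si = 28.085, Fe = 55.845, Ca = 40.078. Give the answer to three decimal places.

0.479 Fe apfu

9.05 wt% MgO ÷ 40.304 g/mol = 0.22454 mol, giving 0.22454 Mg and 0.22454 O.
14.94 wt% FeO ÷ 71.844 g/mol = 0.20795 mol, giving 0.20795 Fe and 0.20795 O.
24.14 wt% CaO ÷ 56.077 g/mol = 0.43048 mol, giving 0.43048 Ca and 0.43048 O.
52.30 wt% SiO2 ÷ 60.083 g/mol = 0.87046 mol, giving 0.87046 Si and 1.74092 O.
Oxygen sums to 2.60389; scaling by 6/2.60389 = 2.30424 puts the formula on 6 O.
Fe: 0.20795 × 2.30424 = 0.479 atoms per formula unit.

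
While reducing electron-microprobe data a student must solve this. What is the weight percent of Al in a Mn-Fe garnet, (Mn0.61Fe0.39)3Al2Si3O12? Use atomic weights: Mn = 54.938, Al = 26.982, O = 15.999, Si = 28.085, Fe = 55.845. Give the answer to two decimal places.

Formula mass = 1.83*54.938 + 1.17*55.845 + 2*26.982 + 3*28.085 + 12*15.999 = 496.082 g/mol, of which 53.964 g is Al.
So Al makes up 53.964/496.082 = 0.1088 of the mass, i.e. 10.88%.

10.88 weight percent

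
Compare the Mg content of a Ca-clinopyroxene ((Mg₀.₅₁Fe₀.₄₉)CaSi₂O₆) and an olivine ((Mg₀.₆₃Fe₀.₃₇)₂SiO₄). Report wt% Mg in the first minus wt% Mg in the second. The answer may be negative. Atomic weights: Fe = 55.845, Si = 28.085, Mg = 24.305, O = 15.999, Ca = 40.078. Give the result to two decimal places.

-13.33 percentage points

First mineral: 12.396 g Mg in 232.002 g formula = 5.34 wt% Mg.
Second mineral: 30.624 g Mg in 164.031 g formula = 18.67 wt% Mg.
5.34% − 18.67% gives a difference of -13.33 percentage points.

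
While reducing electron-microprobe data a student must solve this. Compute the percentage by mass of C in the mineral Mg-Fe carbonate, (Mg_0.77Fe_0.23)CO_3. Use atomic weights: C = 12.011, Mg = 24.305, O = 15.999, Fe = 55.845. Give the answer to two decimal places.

13.12 mass %

Formula mass = 0.77×24.305 + 0.23×55.845 + 1×12.011 + 3×15.999 = 91.567 g/mol, of which 12.011 g is C.
So C makes up 12.011/91.567 = 0.1312 of the mass, i.e. 13.12%.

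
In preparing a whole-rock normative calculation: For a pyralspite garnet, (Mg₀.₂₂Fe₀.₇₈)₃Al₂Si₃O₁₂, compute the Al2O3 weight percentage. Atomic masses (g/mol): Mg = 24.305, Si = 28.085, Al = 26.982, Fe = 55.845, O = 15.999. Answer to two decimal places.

21.38 wt%

Formula mass = 476.926 g/mol.
2 Al → 1.0000 mol Al2O3 per formula unit; M(Al2O3) = 101.961, so Al2O3 mass = 101.961 g.
101.961/476.926 × 100 = 21.38 wt%.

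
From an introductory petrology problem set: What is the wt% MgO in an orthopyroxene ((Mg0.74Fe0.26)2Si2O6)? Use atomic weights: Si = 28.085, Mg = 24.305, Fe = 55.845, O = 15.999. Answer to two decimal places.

Formula mass = 217.175 g/mol.
1.48 Mg → 1.4800 mol MgO per formula unit; M(MgO) = 40.304, so MgO mass = 59.650 g.
59.650/217.175 × 100 = 27.47 wt%.

27.47 wt%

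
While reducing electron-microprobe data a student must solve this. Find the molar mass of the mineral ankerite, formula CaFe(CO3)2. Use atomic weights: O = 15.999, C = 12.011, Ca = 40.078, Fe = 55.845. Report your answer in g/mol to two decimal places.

M = 1(40.078) + 1(55.845) + 2(12.011) + 6(15.999)

215.94 g/mol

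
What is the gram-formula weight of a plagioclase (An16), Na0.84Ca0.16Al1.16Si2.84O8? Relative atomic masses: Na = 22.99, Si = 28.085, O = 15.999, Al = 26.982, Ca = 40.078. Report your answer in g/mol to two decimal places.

The formula mass is the sum 0.84*22.99 + 0.16*40.078 + 1.16*26.982 + 2.84*28.085 + 8*15.999.

264.78 g/mol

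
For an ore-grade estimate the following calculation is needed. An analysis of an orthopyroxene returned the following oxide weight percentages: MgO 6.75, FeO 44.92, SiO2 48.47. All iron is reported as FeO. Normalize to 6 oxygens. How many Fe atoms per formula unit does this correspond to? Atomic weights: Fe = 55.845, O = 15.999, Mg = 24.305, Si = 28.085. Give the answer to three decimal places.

1.559 Fe apfu

MgO: 6.75/40.304 = 0.16748 mol → 0.16748 mol Mg, 0.16748 mol O.
FeO: 44.92/71.844 = 0.62524 mol → 0.62524 mol Fe, 0.62524 mol O.
SiO2: 48.47/60.083 = 0.80672 mol → 0.80672 mol Si, 1.61344 mol O.
Total oxygen = 2.40616 mol. Normalization factor = 6/2.40616 = 2.49360.
Fe per 6 O = 0.62524 × 2.49360 = 1.559.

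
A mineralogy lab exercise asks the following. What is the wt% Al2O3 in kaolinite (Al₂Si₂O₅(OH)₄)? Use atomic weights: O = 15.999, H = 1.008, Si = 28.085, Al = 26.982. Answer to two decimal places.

M(Al₂Si₂O₅(OH)₄) = 258.157 g/mol; M(Al2O3) = 101.961 g/mol.
Moles Al2O3 per formula unit = 2 Al ÷ 2 = 1.0000.
Al2O3 fraction = (1.0000 × 101.961) / 258.157 = 101.961/258.157 = 0.3950.

39.50 wt%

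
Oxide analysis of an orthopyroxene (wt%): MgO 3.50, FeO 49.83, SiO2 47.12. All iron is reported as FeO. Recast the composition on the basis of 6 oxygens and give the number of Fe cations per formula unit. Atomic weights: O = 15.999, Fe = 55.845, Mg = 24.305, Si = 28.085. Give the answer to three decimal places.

1.772 Fe apfu

MgO: 3.50/40.304 = 0.08684 mol → 0.08684 mol Mg, 0.08684 mol O.
FeO: 49.83/71.844 = 0.69359 mol → 0.69359 mol Fe, 0.69359 mol O.
SiO2: 47.12/60.083 = 0.78425 mol → 0.78425 mol Si, 1.56850 mol O.
Total oxygen = 2.34893 mol. Normalization factor = 6/2.34893 = 2.55435.
Fe per 6 O = 0.69359 × 2.55435 = 1.772.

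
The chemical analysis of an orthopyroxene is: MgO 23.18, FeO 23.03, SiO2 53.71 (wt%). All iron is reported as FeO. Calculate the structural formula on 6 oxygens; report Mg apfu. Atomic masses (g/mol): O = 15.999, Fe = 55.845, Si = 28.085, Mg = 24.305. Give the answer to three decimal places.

MgO (M=40.304): mol = 0.57513; Mg = 0.57513, O = 0.57513.
FeO (M=71.844): mol = 0.32056; Fe = 0.32056, O = 0.32056.
SiO2 (M=60.083): mol = 0.89393; Si = 0.89393, O = 1.78786.
ΣO = 2.68355; factor = 6/ΣO = 2.23584.
Mg apfu = 0.57513 × 2.23584 = 1.286.

1.286 Mg apfu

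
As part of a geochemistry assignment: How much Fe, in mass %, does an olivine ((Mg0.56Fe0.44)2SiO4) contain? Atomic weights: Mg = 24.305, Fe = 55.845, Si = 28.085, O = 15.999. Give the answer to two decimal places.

29.17 mass %

M((Mg0.56Fe0.44)2SiO4) = 168.446 g/mol.
Fe contributes 0.88 × 55.845 = 49.144 g per mole.
49.144/168.446 = 0.2917 → 29.17%.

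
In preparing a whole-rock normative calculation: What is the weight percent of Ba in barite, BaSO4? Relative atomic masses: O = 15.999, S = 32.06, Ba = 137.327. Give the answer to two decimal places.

Molar mass of BaSO4: 1×137.327 + 1×32.06 + 4×15.999 = 233.383 g/mol.
Mass of Ba per formula unit: 1 × 137.327 = 137.327 g.
Weight fraction Ba = 137.327 / 233.383 = 0.5884.

58.84 wt%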